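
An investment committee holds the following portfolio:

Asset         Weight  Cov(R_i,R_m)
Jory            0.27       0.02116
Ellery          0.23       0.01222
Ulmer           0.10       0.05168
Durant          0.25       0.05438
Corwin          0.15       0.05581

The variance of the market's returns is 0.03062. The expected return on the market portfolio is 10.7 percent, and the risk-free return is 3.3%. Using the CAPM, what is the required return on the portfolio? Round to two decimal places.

β_Jory = 0.02116 / 0.03062 = 0.6911
β_Ellery = 0.01222 / 0.03062 = 0.3991
β_Ulmer = 0.05168 / 0.03062 = 1.6878
β_Durant = 0.05438 / 0.03062 = 1.7760
β_Corwin = 0.05581 / 0.03062 = 1.8227
β_P = Σ w_i β_i = 0.27×0.6911 + 0.23×0.3991 + 0.10×1.6878 + 0.25×1.7760 + 0.15×1.8227 = 1.1646
MRP = 10.7% − 3.3% = 7.40%
E(R_P) = R_f + β_P × MRP = 3.3% + 1.1646 × 7.4% = 11.92%

11.92%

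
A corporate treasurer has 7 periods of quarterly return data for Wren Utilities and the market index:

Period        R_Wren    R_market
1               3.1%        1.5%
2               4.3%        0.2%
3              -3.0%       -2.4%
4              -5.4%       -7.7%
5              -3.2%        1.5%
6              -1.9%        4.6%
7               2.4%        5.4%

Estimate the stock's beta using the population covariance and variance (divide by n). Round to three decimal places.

Mean R_i = (3.1 + 4.3 − 3.0 − 5.4 − 3.2 − 1.9 + 2.4) / 7 = -0.5286%
Mean R_m = (1.5 + 0.2 − 2.4 − 7.7 + 1.5 + 4.6 + 5.4) / 7 = 0.4429%
Σ(R_i − R̄_i)(R_m − R̄_m) = 55.3486  ⇒  Cov = 55.3486 / 7 = 7.9069
Σ(R_m − R̄_m)² = 118.5371  ⇒  Var(R_m) = 118.5371 / 7 = 16.9339
β = Cov / Var(R_m) = 7.9069 / 16.9339 = 0.4669

0.467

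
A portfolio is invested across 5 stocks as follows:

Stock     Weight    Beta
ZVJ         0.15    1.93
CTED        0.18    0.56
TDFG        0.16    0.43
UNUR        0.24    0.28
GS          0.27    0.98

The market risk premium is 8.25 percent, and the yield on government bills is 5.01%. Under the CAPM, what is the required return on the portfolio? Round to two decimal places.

11.53%

β_P = Σ w_i β_i = 0.15×1.93 + 0.18×0.56 + 0.16×0.43 + 0.24×0.28 + 0.27×0.98 = 0.7909
E(R_P) = R_f + β_P × MRP = 5.01% + 0.7909 × 8.25% = 11.53%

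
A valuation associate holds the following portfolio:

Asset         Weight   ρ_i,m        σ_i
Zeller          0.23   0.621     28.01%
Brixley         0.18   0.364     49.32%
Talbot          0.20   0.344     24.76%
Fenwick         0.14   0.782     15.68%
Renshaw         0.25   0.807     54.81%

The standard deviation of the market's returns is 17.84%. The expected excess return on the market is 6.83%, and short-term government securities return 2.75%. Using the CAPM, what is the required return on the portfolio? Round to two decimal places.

β_Zeller = 0.621 × 28.01% / 17.84% = 0.9750
β_Brixley = 0.364 × 49.32% / 17.84% = 1.0063
β_Talbot = 0.344 × 24.76% / 17.84% = 0.4774
β_Fenwick = 0.782 × 15.68% / 17.84% = 0.6873
β_Renshaw = 0.807 × 54.81% / 17.84% = 2.4794
β_P = Σ w_i β_i = 0.23×0.9750 + 0.18×1.0063 + 0.20×0.4774 + 0.14×0.6873 + 0.25×2.4794 = 1.2169
E(R_P) = R_f + β_P × MRP = 2.75% + 1.2169 × 6.83% = 11.06%

11.06%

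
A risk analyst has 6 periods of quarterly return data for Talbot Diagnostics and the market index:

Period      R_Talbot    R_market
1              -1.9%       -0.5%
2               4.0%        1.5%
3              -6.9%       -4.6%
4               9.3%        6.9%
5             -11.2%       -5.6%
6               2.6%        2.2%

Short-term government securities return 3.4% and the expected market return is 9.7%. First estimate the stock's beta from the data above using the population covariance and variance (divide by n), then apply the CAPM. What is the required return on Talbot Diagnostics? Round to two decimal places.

Mean R_i = (-1.9 + 4.0 − 6.9 + 9.3 − 11.2 + 2.6) / 6 = -0.6833%
Mean R_m = (-0.5 + 1.5 − 4.6 + 6.9 − 5.6 + 2.2) / 6 = -0.0167%
Σ(R_i − R̄_i)(R_m − R̄_m) = 171.2317  ⇒  Cov = 171.2317 / 6 = 28.5386
Σ(R_m − R̄_m)² = 107.4683  ⇒  Var(R_m) = 107.4683 / 6 = 17.9114
β = Cov / Var(R_m) = 28.5386 / 17.9114 = 1.5933
MRP = 9.7% − 3.4% = 6.30%
E(R) = R_f + β × MRP = 3.4% + 1.5933 × 6.3% = 13.44%

13.44%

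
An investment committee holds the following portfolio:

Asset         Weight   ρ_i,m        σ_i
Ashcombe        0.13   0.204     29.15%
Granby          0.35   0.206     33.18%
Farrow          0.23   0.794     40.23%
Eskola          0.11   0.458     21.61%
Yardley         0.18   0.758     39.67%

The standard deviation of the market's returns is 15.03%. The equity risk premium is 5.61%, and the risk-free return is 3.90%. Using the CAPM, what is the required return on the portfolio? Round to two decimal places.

10.25%

β_Ashcombe = 0.204 × 29.15% / 15.03% = 0.3956
β_Granby = 0.206 × 33.18% / 15.03% = 0.4548
β_Farrow = 0.794 × 40.23% / 15.03% = 2.1253
β_Eskola = 0.458 × 21.61% / 15.03% = 0.6585
β_Yardley = 0.758 × 39.67% / 15.03% = 2.0007
β_P = Σ w_i β_i = 0.13×0.3956 + 0.35×0.4548 + 0.23×2.1253 + 0.11×0.6585 + 0.18×2.0007 = 1.1320
E(R_P) = R_f + β_P × MRP = 3.90% + 1.1320 × 5.61% = 10.25%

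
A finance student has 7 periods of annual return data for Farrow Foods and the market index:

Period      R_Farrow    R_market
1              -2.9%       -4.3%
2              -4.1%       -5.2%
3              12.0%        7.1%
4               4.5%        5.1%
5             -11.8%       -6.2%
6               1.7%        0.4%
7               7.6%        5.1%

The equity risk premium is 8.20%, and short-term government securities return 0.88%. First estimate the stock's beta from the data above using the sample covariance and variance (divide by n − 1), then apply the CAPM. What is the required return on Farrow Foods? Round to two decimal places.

12.01%

Mean R_i = (-2.9 − 4.1 + 12.0 + 4.5 − 11.8 + 1.7 + 7.6) / 7 = 1.0000%
Mean R_m = (-4.3 − 5.2 + 7.1 + 5.1 − 6.2 + 0.4 + 5.1) / 7 = 0.2857%
Σ(R_i − R̄_i)(R_m − R̄_m) = 252.5400  ⇒  Cov = 252.5400 / 6 = 42.0900
Σ(R_m − R̄_m)² = 185.9886  ⇒  Var(R_m) = 185.9886 / 6 = 30.9981
β = Cov / Var(R_m) = 42.0900 / 30.9981 = 1.3578
E(R) = R_f + β × MRP = 0.88% + 1.3578 × 8.20% = 12.01%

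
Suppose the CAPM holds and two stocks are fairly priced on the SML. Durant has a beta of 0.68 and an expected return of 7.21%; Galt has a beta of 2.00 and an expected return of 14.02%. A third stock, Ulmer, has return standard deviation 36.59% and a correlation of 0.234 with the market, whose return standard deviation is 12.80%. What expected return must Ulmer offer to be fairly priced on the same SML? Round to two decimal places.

MRP = (14.02% − 7.21%) / (2.00 − 0.68) = 5.1591%
R_f = 7.21% − 0.68 × 5.1591% = 3.7018%
β_Ulmer = ρ·σ_i/σ_m = 0.234 × 36.59 / 12.80 = 0.6689
E(R_Ulmer) = R_f + β × MRP = 3.7018% + 0.6689 × 5.1591% = 7.15%

7.15%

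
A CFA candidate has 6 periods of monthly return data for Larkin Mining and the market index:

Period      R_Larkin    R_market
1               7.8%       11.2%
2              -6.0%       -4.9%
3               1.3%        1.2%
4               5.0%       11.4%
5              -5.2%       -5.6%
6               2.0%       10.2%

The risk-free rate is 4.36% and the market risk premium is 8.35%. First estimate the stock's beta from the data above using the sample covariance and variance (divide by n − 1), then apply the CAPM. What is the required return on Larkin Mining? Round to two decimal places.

9.66%

Mean R_i = (7.8 − 6.0 + 1.3 + 5.0 − 5.2 + 2.0) / 6 = 0.8167%
Mean R_m = (11.2 − 4.9 + 1.2 + 11.4 − 5.6 + 10.2) / 6 = 3.9167%
Σ(R_i − R̄_i)(R_m − R̄_m) = 205.6483  ⇒  Cov = 205.6483 / 5 = 41.1297
Σ(R_m − R̄_m)² = 324.2083  ⇒  Var(R_m) = 324.2083 / 5 = 64.8417
β = Cov / Var(R_m) = 41.1297 / 64.8417 = 0.6343
E(R) = R_f + β × MRP = 4.36% + 0.6343 × 8.35% = 9.66%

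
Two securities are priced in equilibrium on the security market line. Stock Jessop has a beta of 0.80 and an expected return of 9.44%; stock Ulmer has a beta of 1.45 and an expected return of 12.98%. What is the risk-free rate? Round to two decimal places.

Both satisfy E(R) = R_f + β·MRP, so the slope of the SML is
MRP = (12.98% − 9.44%) / (1.45 − 0.80) = 3.54% / 0.65 = 5.4462%
R_f = E(R_Jessop) − β_Jessop·MRP = 9.44% − 0.80 × 5.4462% = 5.0830%

5.08%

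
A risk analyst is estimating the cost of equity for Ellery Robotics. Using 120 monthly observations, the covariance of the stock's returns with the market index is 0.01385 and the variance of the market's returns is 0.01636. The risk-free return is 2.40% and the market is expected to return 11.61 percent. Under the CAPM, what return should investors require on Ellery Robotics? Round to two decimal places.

β = Cov(R_i, R_m) / Var(R_m) = 0.01385 / 0.01636 = 0.8466
MRP = 11.61% − 2.40% = 9.21%
E(R) = R_f + β × MRP = 2.40% + 0.8466 × 9.21% = 10.20%

10.20%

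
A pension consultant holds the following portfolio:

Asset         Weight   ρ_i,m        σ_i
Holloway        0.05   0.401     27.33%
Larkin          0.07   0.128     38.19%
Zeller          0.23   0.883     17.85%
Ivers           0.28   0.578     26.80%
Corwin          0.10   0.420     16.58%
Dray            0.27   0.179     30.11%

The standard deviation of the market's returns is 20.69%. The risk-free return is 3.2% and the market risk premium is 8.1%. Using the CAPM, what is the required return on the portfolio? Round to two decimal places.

β_Holloway = 0.401 × 27.33% / 20.69% = 0.5297
β_Larkin = 0.128 × 38.19% / 20.69% = 0.2363
β_Zeller = 0.883 × 17.85% / 20.69% = 0.7618
β_Ivers = 0.578 × 26.80% / 20.69% = 0.7487
β_Corwin = 0.420 × 16.58% / 20.69% = 0.3366
β_Dray = 0.179 × 30.11% / 20.69% = 0.2605
β_P = Σ w_i β_i = 0.05×0.5297 + 0.07×0.2363 + 0.23×0.7618 + 0.28×0.7487 + 0.10×0.3366 + 0.27×0.2605 = 0.5319
E(R_P) = R_f + β_P × MRP = 3.2% + 0.5319 × 8.1% = 7.51%

7.51%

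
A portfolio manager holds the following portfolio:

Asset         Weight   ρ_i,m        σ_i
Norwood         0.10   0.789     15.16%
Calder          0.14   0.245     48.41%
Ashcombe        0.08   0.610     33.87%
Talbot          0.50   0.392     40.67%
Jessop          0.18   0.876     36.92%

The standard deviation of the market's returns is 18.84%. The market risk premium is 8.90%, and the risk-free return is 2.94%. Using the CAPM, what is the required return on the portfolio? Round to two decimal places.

11.59%

β_Norwood = 0.789 × 15.16% / 18.84% = 0.6349
β_Calder = 0.245 × 48.41% / 18.84% = 0.6295
β_Ashcombe = 0.610 × 33.87% / 18.84% = 1.0966
β_Talbot = 0.392 × 40.67% / 18.84% = 0.8462
β_Jessop = 0.876 × 36.92% / 18.84% = 1.7167
β_P = Σ w_i β_i = 0.10×0.6349 + 0.14×0.6295 + 0.08×1.0966 + 0.50×0.8462 + 0.18×1.7167 = 0.9715
E(R_P) = R_f + β_P × MRP = 2.94% + 0.9715 × 8.90% = 11.59%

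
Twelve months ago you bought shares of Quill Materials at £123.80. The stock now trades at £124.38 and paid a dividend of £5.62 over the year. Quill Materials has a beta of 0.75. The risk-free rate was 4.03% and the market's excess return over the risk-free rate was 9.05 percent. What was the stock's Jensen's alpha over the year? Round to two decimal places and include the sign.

-5.81%

Realised HPR = (P1 + D1 − P0) / P0 = (124.38 + 5.62 − 123.80) / 123.80 = 6.20 / 123.80 = 5.0081%
CAPM required = R_f + β·MRP = 4.03% + 0.75 × 9.05% = 10.8175%
α = realised − required = 5.0081% − 10.8175% = -5.81%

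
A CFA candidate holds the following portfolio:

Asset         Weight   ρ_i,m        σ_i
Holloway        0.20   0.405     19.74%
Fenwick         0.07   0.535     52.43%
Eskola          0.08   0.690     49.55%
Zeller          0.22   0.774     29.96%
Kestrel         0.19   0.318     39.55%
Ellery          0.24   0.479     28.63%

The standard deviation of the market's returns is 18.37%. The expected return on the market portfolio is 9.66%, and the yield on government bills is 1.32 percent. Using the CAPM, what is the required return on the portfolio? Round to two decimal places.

β_Holloway = 0.405 × 19.74% / 18.37% = 0.4352
β_Fenwick = 0.535 × 52.43% / 18.37% = 1.5269
β_Eskola = 0.690 × 49.55% / 18.37% = 1.8612
β_Zeller = 0.774 × 29.96% / 18.37% = 1.2623
β_Kestrel = 0.318 × 39.55% / 18.37% = 0.6846
β_Ellery = 0.479 × 28.63% / 18.37% = 0.7465
β_P = Σ w_i β_i = 0.20×0.4352 + 0.07×1.5269 + 0.08×1.8612 + 0.22×1.2623 + 0.19×0.6846 + 0.24×0.7465 = 0.9298
MRP = 9.66% − 1.32% = 8.34%
E(R_P) = R_f + β_P × MRP = 1.32% + 0.9298 × 8.34% = 9.07%

9.07%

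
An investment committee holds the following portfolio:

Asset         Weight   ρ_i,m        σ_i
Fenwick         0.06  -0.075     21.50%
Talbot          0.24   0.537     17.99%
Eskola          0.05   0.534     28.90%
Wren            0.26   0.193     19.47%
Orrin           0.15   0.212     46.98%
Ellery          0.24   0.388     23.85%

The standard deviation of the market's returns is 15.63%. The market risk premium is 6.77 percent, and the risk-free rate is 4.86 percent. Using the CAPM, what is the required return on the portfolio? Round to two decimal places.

β_Fenwick = -0.075 × 21.50% / 15.63% = -0.1032
β_Talbot = 0.537 × 17.99% / 15.63% = 0.6181
β_Eskola = 0.534 × 28.90% / 15.63% = 0.9874
β_Wren = 0.193 × 19.47% / 15.63% = 0.2404
β_Orrin = 0.212 × 46.98% / 15.63% = 0.6372
β_Ellery = 0.388 × 23.85% / 15.63% = 0.5921
β_P = Σ w_i β_i = 0.06×-0.1032 + 0.24×0.6181 + 0.05×0.9874 + 0.26×0.2404 + 0.15×0.6372 + 0.24×0.5921 = 0.4917
E(R_P) = R_f + β_P × MRP = 4.86% + 0.4917 × 6.77% = 8.19%

8.19%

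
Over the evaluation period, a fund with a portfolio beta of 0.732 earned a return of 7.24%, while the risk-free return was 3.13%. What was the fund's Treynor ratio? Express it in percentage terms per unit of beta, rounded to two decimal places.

5.61%

Treynor = (R_P − R_f) / β_P = (7.24% − 3.13%) / 0.7320 = 4.11% / 0.7320 = 5.61%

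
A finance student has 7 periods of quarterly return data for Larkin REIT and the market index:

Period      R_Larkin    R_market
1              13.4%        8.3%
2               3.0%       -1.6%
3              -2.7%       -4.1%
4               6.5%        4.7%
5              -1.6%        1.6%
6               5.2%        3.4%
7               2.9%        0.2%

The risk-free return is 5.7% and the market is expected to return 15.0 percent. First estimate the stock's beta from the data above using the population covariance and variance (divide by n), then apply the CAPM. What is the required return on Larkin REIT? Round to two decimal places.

Mean R_i = (13.4 + 3.0 − 2.7 + 6.5 − 1.6 + 5.2 + 2.9) / 7 = 3.8143%
Mean R_m = (8.3 − 1.6 − 4.1 + 4.7 + 1.6 + 3.4 + 0.2) / 7 = 1.7857%
Σ(R_i − R̄_i)(R_m − R̄_m) = 116.0614  ⇒  Cov = 116.0614 / 7 = 16.5802
Σ(R_m − R̄_m)² = 102.1886  ⇒  Var(R_m) = 102.1886 / 7 = 14.5984
β = Cov / Var(R_m) = 16.5802 / 14.5984 = 1.1358
MRP = 15.0% − 5.7% = 9.30%
E(R) = R_f + β × MRP = 5.7% + 1.1358 × 9.3% = 16.26%

16.26%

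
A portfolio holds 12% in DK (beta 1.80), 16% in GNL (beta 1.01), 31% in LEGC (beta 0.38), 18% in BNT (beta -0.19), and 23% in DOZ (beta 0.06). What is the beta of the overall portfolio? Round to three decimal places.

0.475

β_P = Σ w_i β_i = 0.12×1.80 + 0.16×1.01 + 0.31×0.38 + 0.18×-0.19 + 0.23×0.06 = 0.4750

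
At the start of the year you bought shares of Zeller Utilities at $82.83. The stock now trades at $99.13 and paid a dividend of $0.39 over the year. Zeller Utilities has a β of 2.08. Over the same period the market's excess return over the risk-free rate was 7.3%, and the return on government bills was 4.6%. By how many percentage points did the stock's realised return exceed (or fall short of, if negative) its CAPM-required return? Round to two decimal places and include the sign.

+0.37%

Realised HPR = (P1 + D1 − P0) / P0 = (99.13 + 0.39 − 82.83) / 82.83 = 16.69 / 82.83 = 20.1497%
CAPM required = R_f + β·MRP = 4.6% + 2.08 × 7.3% = 19.7840%
α = realised − required = 20.1497% − 19.7840% = +0.37%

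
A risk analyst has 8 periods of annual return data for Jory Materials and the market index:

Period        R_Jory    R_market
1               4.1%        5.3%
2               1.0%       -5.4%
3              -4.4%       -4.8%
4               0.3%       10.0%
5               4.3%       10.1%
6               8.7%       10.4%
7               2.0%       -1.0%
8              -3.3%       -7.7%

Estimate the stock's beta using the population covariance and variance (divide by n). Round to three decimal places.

Mean R_i = (4.1 + 1.0 − 4.4 + 0.3 + 4.3 + 8.7 + 2.0 − 3.3) / 8 = 1.5875%
Mean R_m = (5.3 − 5.4 − 4.8 + 10.0 + 10.1 + 10.4 − 1.0 − 7.7) / 8 = 2.1125%
Σ(R_i − R̄_i)(R_m − R̄_m) = 170.9413  ⇒  Cov = 170.9413 / 8 = 21.3677
Σ(R_m − R̄_m)² = 415.0488  ⇒  Var(R_m) = 415.0488 / 8 = 51.8811
β = Cov / Var(R_m) = 21.3677 / 51.8811 = 0.4119

0.412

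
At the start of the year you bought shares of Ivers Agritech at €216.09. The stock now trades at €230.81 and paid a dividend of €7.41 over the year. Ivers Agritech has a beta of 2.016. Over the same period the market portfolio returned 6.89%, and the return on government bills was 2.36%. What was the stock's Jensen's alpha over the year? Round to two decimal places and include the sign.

Realised HPR = (P1 + D1 − P0) / P0 = (230.81 + 7.41 − 216.09) / 216.09 = 22.13 / 216.09 = 10.2411%
MRP = 6.89% − 2.36% = 4.53%
CAPM required = R_f + β·MRP = 2.36% + 2.016 × 4.53% = 11.49248%
α = realised − required = 10.2411% − 11.49248% = -1.25%

-1.25%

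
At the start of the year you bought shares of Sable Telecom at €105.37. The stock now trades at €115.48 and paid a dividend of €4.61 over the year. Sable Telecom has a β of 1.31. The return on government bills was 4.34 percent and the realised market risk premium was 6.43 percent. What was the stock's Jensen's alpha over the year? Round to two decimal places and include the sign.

Realised HPR = (P1 + D1 − P0) / P0 = (115.48 + 4.61 − 105.37) / 105.37 = 14.72 / 105.37 = 13.9698%
CAPM required = R_f + β·MRP = 4.34% + 1.31 × 6.43% = 12.7633%
α = realised − required = 13.9698% − 12.7633% = +1.21%

+1.21%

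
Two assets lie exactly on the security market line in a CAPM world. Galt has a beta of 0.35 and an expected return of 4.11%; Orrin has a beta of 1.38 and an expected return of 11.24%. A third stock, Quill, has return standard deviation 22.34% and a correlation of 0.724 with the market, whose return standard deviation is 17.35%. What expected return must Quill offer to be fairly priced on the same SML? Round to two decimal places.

8.14%

MRP = (11.24% − 4.11%) / (1.38 − 0.35) = 6.9223%
R_f = 4.11% − 0.35 × 6.9223% = 1.6872%
β_Quill = ρ·σ_i/σ_m = 0.724 × 22.34 / 17.35 = 0.9322
E(R_Quill) = R_f + β × MRP = 1.6872% + 0.9322 × 6.9223% = 8.14%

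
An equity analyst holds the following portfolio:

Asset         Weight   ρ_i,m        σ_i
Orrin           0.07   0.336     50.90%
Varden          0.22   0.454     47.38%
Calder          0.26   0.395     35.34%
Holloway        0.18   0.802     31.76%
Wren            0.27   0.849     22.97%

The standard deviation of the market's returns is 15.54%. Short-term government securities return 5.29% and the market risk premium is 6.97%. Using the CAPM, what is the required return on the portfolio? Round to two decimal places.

14.00%

β_Orrin = 0.336 × 50.90% / 15.54% = 1.1005
β_Varden = 0.454 × 47.38% / 15.54% = 1.3842
β_Calder = 0.395 × 35.34% / 15.54% = 0.8983
β_Holloway = 0.802 × 31.76% / 15.54% = 1.6391
β_Wren = 0.849 × 22.97% / 15.54% = 1.2549
β_P = Σ w_i β_i = 0.07×1.1005 + 0.22×1.3842 + 0.26×0.8983 + 0.18×1.6391 + 0.27×1.2549 = 1.2490
E(R_P) = R_f + β_P × MRP = 5.29% + 1.2490 × 6.97% = 14.00%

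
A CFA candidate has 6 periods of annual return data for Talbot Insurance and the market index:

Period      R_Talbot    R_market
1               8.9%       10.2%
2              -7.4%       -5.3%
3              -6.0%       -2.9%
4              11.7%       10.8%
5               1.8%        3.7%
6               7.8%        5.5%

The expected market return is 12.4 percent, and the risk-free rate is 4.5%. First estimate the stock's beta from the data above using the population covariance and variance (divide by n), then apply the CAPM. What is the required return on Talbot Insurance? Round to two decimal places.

13.88%

Mean R_i = (8.9 − 7.4 − 6.0 + 11.7 + 1.8 + 7.8) / 6 = 2.8000%
Mean R_m = (10.2 − 5.3 − 2.9 + 10.8 + 3.7 + 5.5) / 6 = 3.6667%
Σ(R_i − R̄_i)(R_m − R̄_m) = 261.7200  ⇒  Cov = 261.7200 / 6 = 43.6200
Σ(R_m − R̄_m)² = 220.4533  ⇒  Var(R_m) = 220.4533 / 6 = 36.7422
β = Cov / Var(R_m) = 43.6200 / 36.7422 = 1.1872
MRP = 12.4% − 4.5% = 7.90%
E(R) = R_f + β × MRP = 4.5% + 1.1872 × 7.9% = 13.88%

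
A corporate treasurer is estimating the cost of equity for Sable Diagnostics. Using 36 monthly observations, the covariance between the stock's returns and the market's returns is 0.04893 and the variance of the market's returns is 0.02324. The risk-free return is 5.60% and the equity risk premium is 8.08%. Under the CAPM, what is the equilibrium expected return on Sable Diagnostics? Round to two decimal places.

22.61%

β = Cov(R_i, R_m) / Var(R_m) = 0.04893 / 0.02324 = 2.1054
E(R) = R_f + β × MRP = 5.60% + 2.1054 × 8.08% = 22.61%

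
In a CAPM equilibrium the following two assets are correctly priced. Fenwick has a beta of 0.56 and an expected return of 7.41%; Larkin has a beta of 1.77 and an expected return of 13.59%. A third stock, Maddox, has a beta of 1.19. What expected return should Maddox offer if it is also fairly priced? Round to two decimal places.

10.63%

MRP (SML slope) = (13.59% − 7.41%) / (1.77 − 0.56) = 6.18% / 1.21 = 5.1074%
R_f (intercept) = 7.41% − 0.56 × 5.1074% = 4.5499%
E(R_Maddox) = R_f + β × MRP = 4.5499% + 1.19 × 5.1074% = 10.63%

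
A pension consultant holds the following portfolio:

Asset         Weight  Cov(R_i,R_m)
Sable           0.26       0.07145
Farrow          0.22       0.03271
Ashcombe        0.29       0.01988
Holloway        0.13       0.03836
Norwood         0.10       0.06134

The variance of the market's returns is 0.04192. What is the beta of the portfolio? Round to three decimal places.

1.018

β_Sable = 0.07145 / 0.04192 = 1.7044
β_Farrow = 0.03271 / 0.04192 = 0.7803
β_Ashcombe = 0.01988 / 0.04192 = 0.4742
β_Holloway = 0.03836 / 0.04192 = 0.9151
β_Norwood = 0.06134 / 0.04192 = 1.4633
β_P = Σ w_i β_i = 0.26×1.7044 + 0.22×0.7803 + 0.29×0.4742 + 0.13×0.9151 + 0.10×1.4633 = 1.0176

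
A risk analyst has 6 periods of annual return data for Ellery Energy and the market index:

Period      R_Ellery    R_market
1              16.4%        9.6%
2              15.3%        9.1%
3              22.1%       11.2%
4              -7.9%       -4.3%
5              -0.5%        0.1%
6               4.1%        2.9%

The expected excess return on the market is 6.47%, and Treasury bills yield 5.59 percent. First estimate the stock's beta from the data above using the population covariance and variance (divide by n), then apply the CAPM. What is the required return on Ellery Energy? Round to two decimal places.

17.58%

Mean R_i = (16.4 + 15.3 + 22.1 − 7.9 − 0.5 + 4.1) / 6 = 8.2500%
Mean R_m = (9.6 + 9.1 + 11.2 − 4.3 + 0.1 + 2.9) / 6 = 4.7667%
Σ(R_i − R̄_i)(R_m − R̄_m) = 354.0500  ⇒  Cov = 354.0500 / 6 = 59.0083
Σ(R_m − R̄_m)² = 190.9933  ⇒  Var(R_m) = 190.9933 / 6 = 31.8322
β = Cov / Var(R_m) = 59.0083 / 31.8322 = 1.8537
E(R) = R_f + β × MRP = 5.59% + 1.8537 × 6.47% = 17.58%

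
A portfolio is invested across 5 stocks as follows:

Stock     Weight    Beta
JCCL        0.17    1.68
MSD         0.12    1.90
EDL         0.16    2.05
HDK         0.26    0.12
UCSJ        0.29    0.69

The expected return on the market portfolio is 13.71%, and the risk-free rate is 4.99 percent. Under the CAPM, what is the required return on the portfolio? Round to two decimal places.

β_P = Σ w_i β_i = 0.17×1.68 + 0.12×1.90 + 0.16×2.05 + 0.26×0.12 + 0.29×0.69 = 1.0729
MRP = 13.71% − 4.99% = 8.72%
E(R_P) = R_f + β_P × MRP = 4.99% + 1.0729 × 8.72% = 14.35%

14.35%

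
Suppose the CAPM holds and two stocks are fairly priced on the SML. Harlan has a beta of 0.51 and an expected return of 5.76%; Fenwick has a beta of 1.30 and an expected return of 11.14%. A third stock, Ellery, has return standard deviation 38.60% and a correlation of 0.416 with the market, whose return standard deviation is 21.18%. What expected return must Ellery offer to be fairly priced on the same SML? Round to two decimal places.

7.45%

MRP = (11.14% − 5.76%) / (1.30 − 0.51) = 6.8101%
R_f = 5.76% − 0.51 × 6.8101% = 2.2868%
β_Ellery = ρ·σ_i/σ_m = 0.416 × 38.60 / 21.18 = 0.7581
E(R_Ellery) = R_f + β × MRP = 2.2868% + 0.7581 × 6.8101% = 7.45%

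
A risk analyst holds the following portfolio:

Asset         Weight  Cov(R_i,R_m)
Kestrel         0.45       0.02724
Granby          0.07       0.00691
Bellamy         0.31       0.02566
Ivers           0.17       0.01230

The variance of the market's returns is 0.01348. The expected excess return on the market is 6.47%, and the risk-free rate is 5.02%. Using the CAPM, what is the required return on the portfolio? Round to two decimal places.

β_Kestrel = 0.02724 / 0.01348 = 2.0208
β_Granby = 0.00691 / 0.01348 = 0.5126
β_Bellamy = 0.02566 / 0.01348 = 1.9036
β_Ivers = 0.01230 / 0.01348 = 0.9125
β_P = Σ w_i β_i = 0.45×2.0208 + 0.07×0.5126 + 0.31×1.9036 + 0.17×0.9125 = 1.6905
E(R_P) = R_f + β_P × MRP = 5.02% + 1.6905 × 6.47% = 15.96%

15.96%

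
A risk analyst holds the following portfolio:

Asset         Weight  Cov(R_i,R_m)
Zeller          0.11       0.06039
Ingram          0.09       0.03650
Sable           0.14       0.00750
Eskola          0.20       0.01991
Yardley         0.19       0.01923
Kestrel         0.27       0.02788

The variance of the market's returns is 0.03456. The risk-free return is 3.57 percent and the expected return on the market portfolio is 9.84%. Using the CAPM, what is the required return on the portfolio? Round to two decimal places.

8.31%

β_Zeller = 0.06039 / 0.03456 = 1.7474
β_Ingram = 0.03650 / 0.03456 = 1.0561
β_Sable = 0.00750 / 0.03456 = 0.2170
β_Eskola = 0.01991 / 0.03456 = 0.5761
β_Yardley = 0.01923 / 0.03456 = 0.5564
β_Kestrel = 0.02788 / 0.03456 = 0.8067
β_P = Σ w_i β_i = 0.11×1.7474 + 0.09×1.0561 + 0.14×0.2170 + 0.20×0.5761 + 0.19×0.5564 + 0.27×0.8067 = 0.7564
MRP = 9.84% − 3.57% = 6.27%
E(R_P) = R_f + β_P × MRP = 3.57% + 0.7564 × 6.27% = 8.31%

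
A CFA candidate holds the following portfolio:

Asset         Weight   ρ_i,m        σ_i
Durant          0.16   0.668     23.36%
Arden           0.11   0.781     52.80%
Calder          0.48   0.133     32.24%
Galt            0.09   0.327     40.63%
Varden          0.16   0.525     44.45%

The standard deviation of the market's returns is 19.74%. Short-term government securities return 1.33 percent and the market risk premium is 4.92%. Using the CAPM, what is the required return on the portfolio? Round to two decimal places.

4.82%

β_Durant = 0.668 × 23.36% / 19.74% = 0.7905
β_Arden = 0.781 × 52.80% / 19.74% = 2.0890
β_Calder = 0.133 × 32.24% / 19.74% = 0.2172
β_Galt = 0.327 × 40.63% / 19.74% = 0.6731
β_Varden = 0.525 × 44.45% / 19.74% = 1.1822
β_P = Σ w_i β_i = 0.16×0.7905 + 0.11×2.0890 + 0.48×0.2172 + 0.09×0.6731 + 0.16×1.1822 = 0.7103
E(R_P) = R_f + β_P × MRP = 1.33% + 0.7103 × 4.92% = 4.82%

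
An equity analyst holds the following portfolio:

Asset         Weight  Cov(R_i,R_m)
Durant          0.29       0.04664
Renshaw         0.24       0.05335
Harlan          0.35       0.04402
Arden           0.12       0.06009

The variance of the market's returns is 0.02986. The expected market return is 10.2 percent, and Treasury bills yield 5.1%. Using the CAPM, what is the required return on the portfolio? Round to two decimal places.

β_Durant = 0.04664 / 0.02986 = 1.5620
β_Renshaw = 0.05335 / 0.02986 = 1.7867
β_Harlan = 0.04402 / 0.02986 = 1.4742
β_Arden = 0.06009 / 0.02986 = 2.0124
β_P = Σ w_i β_i = 0.29×1.5620 + 0.24×1.7867 + 0.35×1.4742 + 0.12×2.0124 = 1.6392
MRP = 10.2% − 5.1% = 5.10%
E(R_P) = R_f + β_P × MRP = 5.1% + 1.6392 × 5.1% = 13.46%

13.46%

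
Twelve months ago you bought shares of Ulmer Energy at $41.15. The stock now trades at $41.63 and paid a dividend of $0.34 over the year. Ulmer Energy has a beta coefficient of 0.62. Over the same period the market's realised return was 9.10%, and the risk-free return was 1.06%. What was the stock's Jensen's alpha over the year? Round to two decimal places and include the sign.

-4.05%

Realised HPR = (P1 + D1 − P0) / P0 = (41.63 + 0.34 − 41.15) / 41.15 = 0.82 / 41.15 = 1.9927%
MRP = 9.10% − 1.06% = 8.04%
CAPM required = R_f + β·MRP = 1.06% + 0.62 × 8.04% = 6.0448%
α = realised − required = 1.9927% − 6.0448% = -4.05%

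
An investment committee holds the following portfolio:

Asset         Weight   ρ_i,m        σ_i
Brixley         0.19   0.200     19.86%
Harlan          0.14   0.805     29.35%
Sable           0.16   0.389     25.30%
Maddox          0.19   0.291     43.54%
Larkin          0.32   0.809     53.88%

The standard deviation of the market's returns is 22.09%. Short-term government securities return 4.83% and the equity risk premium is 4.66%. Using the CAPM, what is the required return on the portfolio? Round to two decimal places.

β_Brixley = 0.200 × 19.86% / 22.09% = 0.1798
β_Harlan = 0.805 × 29.35% / 22.09% = 1.0696
β_Sable = 0.389 × 25.30% / 22.09% = 0.4455
β_Maddox = 0.291 × 43.54% / 22.09% = 0.5736
β_Larkin = 0.809 × 53.88% / 22.09% = 1.9732
β_P = Σ w_i β_i = 0.19×0.1798 + 0.14×1.0696 + 0.16×0.4455 + 0.19×0.5736 + 0.32×1.9732 = 0.9956
E(R_P) = R_f + β_P × MRP = 4.83% + 0.9956 × 4.66% = 9.47%

9.47%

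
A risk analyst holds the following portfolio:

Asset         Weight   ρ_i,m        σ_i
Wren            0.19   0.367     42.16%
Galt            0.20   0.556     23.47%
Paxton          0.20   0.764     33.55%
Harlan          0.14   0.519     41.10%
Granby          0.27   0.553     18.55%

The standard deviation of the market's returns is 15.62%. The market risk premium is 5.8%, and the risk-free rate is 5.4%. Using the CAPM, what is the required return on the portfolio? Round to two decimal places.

11.50%

β_Wren = 0.367 × 42.16% / 15.62% = 0.9906
β_Galt = 0.556 × 23.47% / 15.62% = 0.8354
β_Paxton = 0.764 × 33.55% / 15.62% = 1.6410
β_Harlan = 0.519 × 41.10% / 15.62% = 1.3656
β_Granby = 0.553 × 18.55% / 15.62% = 0.6567
β_P = Σ w_i β_i = 0.19×0.9906 + 0.20×0.8354 + 0.20×1.6410 + 0.14×1.3656 + 0.27×0.6567 = 1.0520
E(R_P) = R_f + β_P × MRP = 5.4% + 1.0520 × 5.8% = 11.50%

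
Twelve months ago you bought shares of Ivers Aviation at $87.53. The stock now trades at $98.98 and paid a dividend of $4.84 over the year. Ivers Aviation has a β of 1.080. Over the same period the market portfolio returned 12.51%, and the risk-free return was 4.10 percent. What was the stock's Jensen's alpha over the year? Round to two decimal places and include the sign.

+5.43%

Realised HPR = (P1 + D1 − P0) / P0 = (98.98 + 4.84 − 87.53) / 87.53 = 16.29 / 87.53 = 18.6108%
MRP = 12.51% − 4.10% = 8.41%
CAPM required = R_f + β·MRP = 4.10% + 1.080 × 8.41% = 13.18280%
α = realised − required = 18.6108% − 13.18280% = +5.43%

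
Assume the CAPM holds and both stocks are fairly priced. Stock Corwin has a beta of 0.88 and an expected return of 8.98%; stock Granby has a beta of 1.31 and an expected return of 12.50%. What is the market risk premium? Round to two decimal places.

Both satisfy E(R) = R_f + β·MRP, so the slope of the SML is
MRP = (12.50% − 8.98%) / (1.31 − 0.88) = 3.52% / 0.43 = 8.1860%

8.19%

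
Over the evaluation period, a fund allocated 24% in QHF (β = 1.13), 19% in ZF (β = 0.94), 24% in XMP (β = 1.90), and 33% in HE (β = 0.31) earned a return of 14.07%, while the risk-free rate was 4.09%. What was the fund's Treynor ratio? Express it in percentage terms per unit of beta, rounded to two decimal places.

9.90%

β_P = 0.24×1.13 + 0.19×0.94 + 0.24×1.90 + 0.33×0.31 = 1.0081
Treynor = (R_P − R_f) / β_P = (14.07% − 4.09%) / 1.0081 = 9.98% / 1.0081 = 9.90%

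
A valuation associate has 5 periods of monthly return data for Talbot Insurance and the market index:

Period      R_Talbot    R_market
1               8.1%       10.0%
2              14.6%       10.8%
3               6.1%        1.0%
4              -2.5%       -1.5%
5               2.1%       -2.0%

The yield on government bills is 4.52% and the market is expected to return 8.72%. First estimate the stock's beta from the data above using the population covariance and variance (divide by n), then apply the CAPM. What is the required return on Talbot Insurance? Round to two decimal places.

8.28%

Mean R_i = (8.1 + 14.6 + 6.1 − 2.5 + 2.1) / 5 = 5.6800%
Mean R_m = (10.0 + 10.8 + 1.0 − 1.5 − 2.0) / 5 = 3.6600%
Σ(R_i − R̄_i)(R_m − R̄_m) = 140.3860  ⇒  Cov = 140.3860 / 5 = 28.0772
Σ(R_m − R̄_m)² = 156.9120  ⇒  Var(R_m) = 156.9120 / 5 = 31.3824
β = Cov / Var(R_m) = 28.0772 / 31.3824 = 0.8947
MRP = 8.72% − 4.52% = 4.20%
E(R) = R_f + β × MRP = 4.52% + 0.8947 × 4.20% = 8.28%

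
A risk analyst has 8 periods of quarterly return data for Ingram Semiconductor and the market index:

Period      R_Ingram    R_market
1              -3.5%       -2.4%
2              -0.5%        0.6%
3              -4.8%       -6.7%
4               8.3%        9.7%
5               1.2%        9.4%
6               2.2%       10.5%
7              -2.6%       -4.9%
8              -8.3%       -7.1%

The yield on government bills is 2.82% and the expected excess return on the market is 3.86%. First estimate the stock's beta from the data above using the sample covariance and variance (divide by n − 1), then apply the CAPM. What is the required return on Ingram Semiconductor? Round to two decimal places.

5.05%

Mean R_i = (-3.5 − 0.5 − 4.8 + 8.3 + 1.2 + 2.2 − 2.6 − 8.3) / 8 = -1.0000%
Mean R_m = (-2.4 + 0.6 − 6.7 + 9.7 + 9.4 + 10.5 − 4.9 − 7.1) / 8 = 1.1375%
Σ(R_i − R̄_i)(R_m − R̄_m) = 235.9200  ⇒  Cov = 235.9200 / 7 = 33.7029
Σ(R_m − R̄_m)² = 407.7788  ⇒  Var(R_m) = 407.7788 / 7 = 58.2541
β = Cov / Var(R_m) = 33.7029 / 58.2541 = 0.5785
E(R) = R_f + β × MRP = 2.82% + 0.5785 × 3.86% = 5.05%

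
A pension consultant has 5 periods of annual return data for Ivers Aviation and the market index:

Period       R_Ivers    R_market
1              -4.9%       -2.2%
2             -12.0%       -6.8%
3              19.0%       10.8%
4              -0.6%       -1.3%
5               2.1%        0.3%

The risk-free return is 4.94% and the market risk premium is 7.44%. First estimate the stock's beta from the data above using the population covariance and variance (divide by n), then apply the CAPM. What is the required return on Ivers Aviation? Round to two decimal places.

18.05%

Mean R_i = (-4.9 − 12.0 + 19.0 − 0.6 + 2.1) / 5 = 0.7200%
Mean R_m = (-2.2 − 6.8 + 10.8 − 1.3 + 0.3) / 5 = 0.1600%
Σ(R_i − R̄_i)(R_m − R̄_m) = 298.4140  ⇒  Cov = 298.4140 / 5 = 59.6828
Σ(R_m − R̄_m)² = 169.3720  ⇒  Var(R_m) = 169.3720 / 5 = 33.8744
β = Cov / Var(R_m) = 59.6828 / 33.8744 = 1.7619
E(R) = R_f + β × MRP = 4.94% + 1.7619 × 7.44% = 18.05%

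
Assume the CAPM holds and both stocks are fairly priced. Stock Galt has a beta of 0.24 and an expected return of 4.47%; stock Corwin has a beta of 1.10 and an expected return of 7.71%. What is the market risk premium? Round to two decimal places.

Both satisfy E(R) = R_f + β·MRP, so the slope of the SML is
MRP = (7.71% − 4.47%) / (1.10 − 0.24) = 3.24% / 0.86 = 3.7674%

3.77%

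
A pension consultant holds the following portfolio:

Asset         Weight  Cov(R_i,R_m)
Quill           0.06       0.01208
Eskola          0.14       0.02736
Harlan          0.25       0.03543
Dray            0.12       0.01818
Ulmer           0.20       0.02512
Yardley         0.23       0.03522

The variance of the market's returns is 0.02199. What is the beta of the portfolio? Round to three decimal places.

1.306

β_Quill = 0.01208 / 0.02199 = 0.5493
β_Eskola = 0.02736 / 0.02199 = 1.2442
β_Harlan = 0.03543 / 0.02199 = 1.6112
β_Dray = 0.01818 / 0.02199 = 0.8267
β_Ulmer = 0.02512 / 0.02199 = 1.1423
β_Yardley = 0.03522 / 0.02199 = 1.6016
β_P = Σ w_i β_i = 0.06×0.5493 + 0.14×1.2442 + 0.25×1.6112 + 0.12×0.8267 + 0.20×1.1423 + 0.23×1.6016 = 1.3060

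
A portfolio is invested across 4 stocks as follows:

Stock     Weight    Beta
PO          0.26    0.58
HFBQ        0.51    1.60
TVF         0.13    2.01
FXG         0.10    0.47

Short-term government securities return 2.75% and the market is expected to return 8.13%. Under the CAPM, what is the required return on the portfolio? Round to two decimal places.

9.61%

β_P = Σ w_i β_i = 0.26×0.58 + 0.51×1.60 + 0.13×2.01 + 0.10×0.47 = 1.2751
MRP = 8.13% − 2.75% = 5.38%
E(R_P) = R_f + β_P × MRP = 2.75% + 1.2751 × 5.38% = 9.61%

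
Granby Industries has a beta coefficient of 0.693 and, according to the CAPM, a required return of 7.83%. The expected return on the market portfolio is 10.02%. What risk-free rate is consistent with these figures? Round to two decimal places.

E(R) = R_f + β(E(R_m) − R_f) = R_f(1 − β) + β·E(R_m)
7.83% = R_f × (1 − 0.693) + 0.693 × 10.02%
7.83% = R_f × 0.307 + 6.94386%
R_f = (7.83% − 6.94386%) / 0.307 = 2.89%

2.89%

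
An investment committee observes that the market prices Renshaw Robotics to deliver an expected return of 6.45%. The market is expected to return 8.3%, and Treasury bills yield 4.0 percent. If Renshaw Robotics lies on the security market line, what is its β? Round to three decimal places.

MRP = 8.3% − 4.0% = 4.30%
β = (E(R) − R_f) / MRP = (6.45% − 4.0%) / 4.3% = 2.45% / 4.3% = 0.570

0.570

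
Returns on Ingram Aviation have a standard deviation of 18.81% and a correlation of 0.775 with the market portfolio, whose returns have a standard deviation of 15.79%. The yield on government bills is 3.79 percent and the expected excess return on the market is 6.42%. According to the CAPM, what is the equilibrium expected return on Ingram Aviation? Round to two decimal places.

β = ρ × σ_i / σ_m = 0.775 × 18.81% / 15.79% = 0.9232
E(R) = 3.79% + 0.9232 × 6.42% = 9.72%

9.72%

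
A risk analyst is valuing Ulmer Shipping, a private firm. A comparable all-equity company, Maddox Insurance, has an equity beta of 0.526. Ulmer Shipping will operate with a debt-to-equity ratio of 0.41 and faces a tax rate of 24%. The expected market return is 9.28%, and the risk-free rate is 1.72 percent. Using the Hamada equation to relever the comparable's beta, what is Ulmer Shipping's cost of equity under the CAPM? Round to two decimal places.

6.94%

β_L = β_U × [1 + (1 − t)(D/E)] = 0.526 × [1 + (1 − 0.24) × 0.41]
    = 0.526 × [1 + 0.76 × 0.41] = 0.526 × 1.3116 = 0.6899
MRP = 9.28% − 1.72% = 7.56%
E(R) = R_f + β_L × MRP = 1.72% + 0.6899 × 7.56% = 6.94%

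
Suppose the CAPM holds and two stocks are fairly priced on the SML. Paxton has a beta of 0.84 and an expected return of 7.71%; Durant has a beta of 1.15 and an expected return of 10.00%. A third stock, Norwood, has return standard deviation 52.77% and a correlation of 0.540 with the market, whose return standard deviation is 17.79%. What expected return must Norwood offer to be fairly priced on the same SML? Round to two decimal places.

13.34%

MRP = (10.00% − 7.71%) / (1.15 − 0.84) = 7.3871%
R_f = 7.71% − 0.84 × 7.3871% = 1.5048%
β_Norwood = ρ·σ_i/σ_m = 0.540 × 52.77 / 17.79 = 1.6018
E(R_Norwood) = R_f + β × MRP = 1.5048% + 1.6018 × 7.3871% = 13.34%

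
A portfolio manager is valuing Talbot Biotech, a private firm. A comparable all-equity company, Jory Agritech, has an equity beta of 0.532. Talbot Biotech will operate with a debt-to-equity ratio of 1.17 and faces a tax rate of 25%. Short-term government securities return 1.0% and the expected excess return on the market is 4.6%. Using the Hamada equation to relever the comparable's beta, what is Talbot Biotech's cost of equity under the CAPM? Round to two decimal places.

5.59%

β_L = β_U × [1 + (1 − t)(D/E)] = 0.532 × [1 + (1 − 0.25) × 1.17]
    = 0.532 × [1 + 0.75 × 1.17] = 0.532 × 1.8775 = 0.9988
E(R) = R_f + β_L × MRP = 1.0% + 0.9988 × 4.6% = 5.59%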